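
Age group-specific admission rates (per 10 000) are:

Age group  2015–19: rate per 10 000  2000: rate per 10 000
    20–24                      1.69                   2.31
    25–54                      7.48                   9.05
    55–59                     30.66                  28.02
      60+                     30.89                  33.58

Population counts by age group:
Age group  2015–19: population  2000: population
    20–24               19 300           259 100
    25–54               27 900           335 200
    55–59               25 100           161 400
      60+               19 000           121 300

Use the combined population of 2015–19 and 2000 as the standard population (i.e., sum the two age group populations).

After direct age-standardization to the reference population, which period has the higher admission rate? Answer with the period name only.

Combined standard total = 968 300; weights = 0.2875, 0.3750, 0.1926, 0.1449.
2015–19: 0.2875×1.69 + 0.3750×7.48 + 0.1926×30.66 + 0.1449×30.89 = 13.6718 per 10 000.
2000: 0.2875×2.31 + 0.3750×9.05 + 0.1926×28.02 + 0.1449×33.58 = 14.3201 per 10 000.
The crude rates (17.50 vs 13.94) would put 2015–19 higher, but that reflects its age composition; once standardized to a common age structure, 2000 has the higher underlying rate.

2000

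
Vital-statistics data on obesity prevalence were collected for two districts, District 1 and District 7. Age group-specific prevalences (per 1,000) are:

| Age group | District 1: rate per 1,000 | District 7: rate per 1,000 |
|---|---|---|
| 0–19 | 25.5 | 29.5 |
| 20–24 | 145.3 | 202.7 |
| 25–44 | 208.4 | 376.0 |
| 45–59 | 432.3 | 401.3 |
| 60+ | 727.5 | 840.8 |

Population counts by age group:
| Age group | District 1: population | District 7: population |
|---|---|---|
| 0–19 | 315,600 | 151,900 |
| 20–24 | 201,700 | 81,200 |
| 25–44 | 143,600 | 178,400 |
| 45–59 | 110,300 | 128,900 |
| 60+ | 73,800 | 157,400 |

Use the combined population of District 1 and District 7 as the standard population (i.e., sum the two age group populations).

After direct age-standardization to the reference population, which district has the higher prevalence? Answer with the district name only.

Combined standard total = 1,542,800; weights = 0.3030, 0.1834, 0.2087, 0.1550, 0.1499.
District 1: 0.3030×25.5 + 0.1834×145.3 + 0.2087×208.4 + 0.1550×432.3 + 0.1499×727.5 = 253.9121 per 1,000.
District 7: 0.3030×29.5 + 0.1834×202.7 + 0.2087×376.0 + 0.1550×401.3 + 0.1499×840.8 = 312.8020 per 1,000.

District 7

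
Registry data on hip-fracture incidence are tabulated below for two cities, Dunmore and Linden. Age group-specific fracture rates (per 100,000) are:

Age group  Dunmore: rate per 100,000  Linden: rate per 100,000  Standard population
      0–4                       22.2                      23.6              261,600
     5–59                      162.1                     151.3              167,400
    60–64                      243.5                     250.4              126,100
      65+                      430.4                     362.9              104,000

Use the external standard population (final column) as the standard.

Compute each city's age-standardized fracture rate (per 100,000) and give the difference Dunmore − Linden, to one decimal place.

11.5

Standard total = 659,100; weights = 0.3969, 0.2540, 0.1913, 0.1578.
Dunmore: 0.3969×22.2 + 0.2540×162.1 + 0.1913×243.5 + 0.1578×430.4 = 164.4819 per 100,000.
Linden: 0.3969×23.6 + 0.2540×151.3 + 0.1913×250.4 + 0.1578×362.9 = 152.9638 per 100,000.
Difference = 164.4819 − 152.9638 = 11.5181.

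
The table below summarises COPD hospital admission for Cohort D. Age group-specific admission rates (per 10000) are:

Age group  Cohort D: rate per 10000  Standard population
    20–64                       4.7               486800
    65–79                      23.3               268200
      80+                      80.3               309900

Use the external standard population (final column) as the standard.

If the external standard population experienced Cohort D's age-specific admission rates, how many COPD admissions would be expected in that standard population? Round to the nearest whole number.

3342

Expected COPD admissions = Σ (standard pop × age-specific rate ÷ 10000)
= 486800×4.7/10000 + 268200×23.3/10000 + 309900×80.3/10000
= 228.80 + 624.91 + 2488.50 = 3342.20.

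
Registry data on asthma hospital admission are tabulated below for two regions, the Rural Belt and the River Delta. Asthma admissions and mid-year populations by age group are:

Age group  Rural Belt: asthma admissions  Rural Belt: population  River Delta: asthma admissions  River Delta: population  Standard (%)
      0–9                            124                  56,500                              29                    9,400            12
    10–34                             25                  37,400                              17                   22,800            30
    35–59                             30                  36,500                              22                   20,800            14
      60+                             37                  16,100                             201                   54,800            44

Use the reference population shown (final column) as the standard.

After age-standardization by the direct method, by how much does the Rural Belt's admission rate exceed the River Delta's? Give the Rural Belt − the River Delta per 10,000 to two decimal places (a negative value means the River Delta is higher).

Age-specific rates per 10,000 for the Rural Belt: 21.95, 6.68, 8.22, 22.98.
For the River Delta: 30.85, 7.46, 10.58, 36.68.
Standard weights: 0.12, 0.30, 0.14, 0.44.
The Rural Belt: 0.1200×21.95 + 0.3000×6.68 + 0.1400×8.22 + 0.4400×22.98 = 15.9015 per 10,000.
The River Delta: 0.1200×30.85 + 0.3000×7.46 + 0.1400×10.58 + 0.4400×36.68 = 23.5584 per 10,000.
Difference = 15.9015 − 23.5584 = -7.6570.

-7.66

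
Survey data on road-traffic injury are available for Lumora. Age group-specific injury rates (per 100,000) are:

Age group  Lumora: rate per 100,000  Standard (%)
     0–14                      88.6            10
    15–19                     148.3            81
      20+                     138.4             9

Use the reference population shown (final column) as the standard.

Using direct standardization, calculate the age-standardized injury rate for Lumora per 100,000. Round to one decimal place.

141.4

Standard weights: 0.10, 0.81, 0.09.
Standardized rate: 0.1000×88.6 + 0.8100×148.3 + 0.0900×138.4 = 141.4390 per 100,000.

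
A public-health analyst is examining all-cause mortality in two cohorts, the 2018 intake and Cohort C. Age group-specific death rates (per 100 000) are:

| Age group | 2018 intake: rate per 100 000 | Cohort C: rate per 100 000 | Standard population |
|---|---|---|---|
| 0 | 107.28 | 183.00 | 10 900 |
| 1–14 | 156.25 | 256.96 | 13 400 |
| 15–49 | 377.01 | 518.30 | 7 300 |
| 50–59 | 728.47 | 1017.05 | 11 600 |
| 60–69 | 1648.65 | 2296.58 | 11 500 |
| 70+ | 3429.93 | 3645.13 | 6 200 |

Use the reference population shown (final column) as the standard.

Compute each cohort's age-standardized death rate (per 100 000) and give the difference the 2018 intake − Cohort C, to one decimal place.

Standard total = 60 900; weights = 0.1790, 0.2200, 0.1199, 0.1905, 0.1888, 0.1018.
The 2018 intake: 0.1790×107.28 + 0.2200×156.25 + 0.1199×377.01 + 0.1905×728.47 + 0.1888×1648.65 + 0.1018×3429.93 = 898.0389 per 100 000.
Cohort C: 0.1790×183.00 + 0.2200×256.96 + 0.1199×518.30 + 0.1905×1017.05 + 0.1888×2296.58 + 0.1018×3645.13 = 1149.9148 per 100 000.
Difference = 898.0389 − 1149.9148 = -251.8759.

-251.9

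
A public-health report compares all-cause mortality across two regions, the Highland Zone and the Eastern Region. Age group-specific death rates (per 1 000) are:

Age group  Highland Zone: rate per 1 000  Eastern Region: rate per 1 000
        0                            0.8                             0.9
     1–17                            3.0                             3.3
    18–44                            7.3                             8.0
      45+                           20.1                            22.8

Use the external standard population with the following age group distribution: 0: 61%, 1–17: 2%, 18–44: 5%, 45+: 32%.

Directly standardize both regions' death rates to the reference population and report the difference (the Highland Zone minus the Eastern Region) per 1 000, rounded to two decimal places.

Standard weights: 0.61, 0.02, 0.05, 0.32.
The Highland Zone: 0.6100×0.8 + 0.0200×3.0 + 0.0500×7.3 + 0.3200×20.1 = 7.3450 per 1 000.
The Eastern Region: 0.6100×0.9 + 0.0200×3.3 + 0.0500×8.0 + 0.3200×22.8 = 8.3110 per 1 000.
Difference = 7.3450 − 8.3110 = -0.9660.

-0.97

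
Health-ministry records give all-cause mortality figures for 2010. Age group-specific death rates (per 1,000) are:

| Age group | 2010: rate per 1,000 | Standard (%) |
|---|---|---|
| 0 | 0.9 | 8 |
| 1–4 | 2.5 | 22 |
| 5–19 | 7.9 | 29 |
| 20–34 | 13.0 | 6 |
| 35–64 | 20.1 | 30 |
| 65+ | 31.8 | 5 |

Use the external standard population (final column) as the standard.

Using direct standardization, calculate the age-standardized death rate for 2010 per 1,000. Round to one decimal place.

Standard weights: 0.08, 0.22, 0.29, 0.06, 0.30, 0.05.
Standardized rate: 0.0800×0.9 + 0.2200×2.5 + 0.2900×7.9 + 0.0600×13.0 + 0.3000×20.1 + 0.0500×31.8 = 11.3130 per 1,000.

11.3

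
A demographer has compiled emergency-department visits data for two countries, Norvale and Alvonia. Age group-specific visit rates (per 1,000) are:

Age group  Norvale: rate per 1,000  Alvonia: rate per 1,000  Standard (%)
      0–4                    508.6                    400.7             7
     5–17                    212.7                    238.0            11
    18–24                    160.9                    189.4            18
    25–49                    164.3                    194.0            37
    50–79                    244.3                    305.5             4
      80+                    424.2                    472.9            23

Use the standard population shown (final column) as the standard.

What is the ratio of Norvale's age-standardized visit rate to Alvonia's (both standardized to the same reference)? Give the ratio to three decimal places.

Standard weights: 0.07, 0.11, 0.18, 0.37, 0.04, 0.23.
Norvale: 0.0700×508.6 + 0.1100×212.7 + 0.1800×160.9 + 0.3700×164.3 + 0.0400×244.3 + 0.2300×424.2 = 256.0900 per 1,000.
Alvonia: 0.0700×400.7 + 0.1100×238.0 + 0.1800×189.4 + 0.3700×194.0 + 0.0400×305.5 + 0.2300×472.9 = 281.0880 per 1,000.
Ratio = 256.0900 ÷ 281.0880 = 0.91107.

0.911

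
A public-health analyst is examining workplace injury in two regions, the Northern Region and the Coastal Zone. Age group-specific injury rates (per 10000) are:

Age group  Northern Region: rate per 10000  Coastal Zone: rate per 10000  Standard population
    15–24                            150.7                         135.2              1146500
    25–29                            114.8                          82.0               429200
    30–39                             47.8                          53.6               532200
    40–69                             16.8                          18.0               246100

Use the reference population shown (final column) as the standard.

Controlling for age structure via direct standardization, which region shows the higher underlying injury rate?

Northern Region

Standard total = 2354000; weights = 0.4870, 0.1823, 0.2261, 0.1045.
The Northern Region: 0.4870×150.7 + 0.1823×114.8 + 0.2261×47.8 + 0.1045×16.8 = 106.8918 per 10000.
The Coastal Zone: 0.4870×135.2 + 0.1823×82.0 + 0.2261×53.6 + 0.1045×18.0 = 94.7990 per 10000.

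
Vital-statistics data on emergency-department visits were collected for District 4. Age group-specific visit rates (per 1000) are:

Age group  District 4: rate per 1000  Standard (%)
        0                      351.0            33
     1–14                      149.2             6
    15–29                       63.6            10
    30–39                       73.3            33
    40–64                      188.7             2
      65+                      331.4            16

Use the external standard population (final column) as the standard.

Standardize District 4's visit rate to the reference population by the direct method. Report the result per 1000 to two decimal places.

212.13

Standard weights: 0.33, 0.06, 0.10, 0.33, 0.02, 0.16.
Standardized rate: 0.3300×351.0 + 0.0600×149.2 + 0.1000×63.6 + 0.3300×73.3 + 0.0200×188.7 + 0.1600×331.4 = 212.1290 per 1000.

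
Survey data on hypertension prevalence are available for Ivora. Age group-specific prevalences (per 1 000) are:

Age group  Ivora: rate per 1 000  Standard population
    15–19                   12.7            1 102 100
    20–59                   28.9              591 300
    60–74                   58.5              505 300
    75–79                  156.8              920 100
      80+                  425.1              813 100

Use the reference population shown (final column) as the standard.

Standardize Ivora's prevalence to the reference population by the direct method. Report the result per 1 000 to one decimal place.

140.0

Standard total = 3 931 900; weights = 0.2803, 0.1504, 0.1285, 0.2340, 0.2068.
Standardized rate: 0.2803×12.7 + 0.1504×28.9 + 0.1285×58.5 + 0.2340×156.8 + 0.2068×425.1 = 140.0254 per 1 000.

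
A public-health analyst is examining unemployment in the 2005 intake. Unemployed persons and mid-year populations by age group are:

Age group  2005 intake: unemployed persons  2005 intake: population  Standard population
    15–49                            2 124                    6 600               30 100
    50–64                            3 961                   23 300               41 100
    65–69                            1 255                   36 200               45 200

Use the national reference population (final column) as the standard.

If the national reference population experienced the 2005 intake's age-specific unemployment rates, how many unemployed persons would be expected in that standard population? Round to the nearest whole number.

Age-specific rates per 1 000 for the 2005 intake: 321.818, 170.000, 34.669.
Expected unemployed persons = Σ (standard pop × age-specific rate ÷ 1 000)
= 30 100×321.818/1 000 + 41 100×170.000/1 000 + 45 200×34.669/1 000
= 9686.73 + 6987.00 + 1567.02 = 18240.74.

18241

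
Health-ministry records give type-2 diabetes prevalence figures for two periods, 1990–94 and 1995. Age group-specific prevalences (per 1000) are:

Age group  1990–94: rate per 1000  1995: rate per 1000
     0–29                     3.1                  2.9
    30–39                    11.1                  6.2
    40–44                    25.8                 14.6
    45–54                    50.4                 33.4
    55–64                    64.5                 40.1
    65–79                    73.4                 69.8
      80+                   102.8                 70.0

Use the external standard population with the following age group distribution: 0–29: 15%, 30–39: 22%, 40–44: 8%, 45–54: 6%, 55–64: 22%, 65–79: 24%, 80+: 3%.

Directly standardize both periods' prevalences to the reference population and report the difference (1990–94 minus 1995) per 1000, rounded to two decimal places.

10.24

Standard weights: 0.15, 0.22, 0.08, 0.06, 0.22, 0.24, 0.03.
1990–94: 0.1500×3.1 + 0.2200×11.1 + 0.0800×25.8 + 0.0600×50.4 + 0.2200×64.5 + 0.2400×73.4 + 0.0300×102.8 = 42.8850 per 1000.
1995: 0.1500×2.9 + 0.2200×6.2 + 0.0800×14.6 + 0.0600×33.4 + 0.2200×40.1 + 0.2400×69.8 + 0.0300×70.0 = 32.6450 per 1000.
Difference = 42.8850 − 32.6450 = 10.2400.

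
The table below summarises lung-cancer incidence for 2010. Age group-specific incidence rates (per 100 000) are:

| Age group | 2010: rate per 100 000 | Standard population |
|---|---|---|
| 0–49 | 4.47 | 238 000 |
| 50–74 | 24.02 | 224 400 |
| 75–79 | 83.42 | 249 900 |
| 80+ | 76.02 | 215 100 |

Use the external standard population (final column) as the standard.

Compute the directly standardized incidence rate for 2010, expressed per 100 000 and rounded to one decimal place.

47.1

Standard total = 927 400; weights = 0.2566, 0.2420, 0.2695, 0.2319.
Standardized rate: 0.2566×4.47 + 0.2420×24.02 + 0.2695×83.42 + 0.2319×76.02 = 47.0698 per 100 000.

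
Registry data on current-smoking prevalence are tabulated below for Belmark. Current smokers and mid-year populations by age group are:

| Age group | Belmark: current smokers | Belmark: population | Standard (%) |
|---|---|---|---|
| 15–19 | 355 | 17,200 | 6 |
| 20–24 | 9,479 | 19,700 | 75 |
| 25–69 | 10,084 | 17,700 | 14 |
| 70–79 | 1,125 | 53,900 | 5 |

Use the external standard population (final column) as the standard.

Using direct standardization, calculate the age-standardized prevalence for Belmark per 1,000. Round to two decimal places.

442.92

Age-specific rates per 1,000 for Belmark: 20.640, 481.168, 569.718, 20.872.
Standard weights: 0.06, 0.75, 0.14, 0.05.
Standardized rate: 0.0600×20.640 + 0.7500×481.168 + 0.1400×569.718 + 0.0500×20.872 = 442.9181 per 1,000.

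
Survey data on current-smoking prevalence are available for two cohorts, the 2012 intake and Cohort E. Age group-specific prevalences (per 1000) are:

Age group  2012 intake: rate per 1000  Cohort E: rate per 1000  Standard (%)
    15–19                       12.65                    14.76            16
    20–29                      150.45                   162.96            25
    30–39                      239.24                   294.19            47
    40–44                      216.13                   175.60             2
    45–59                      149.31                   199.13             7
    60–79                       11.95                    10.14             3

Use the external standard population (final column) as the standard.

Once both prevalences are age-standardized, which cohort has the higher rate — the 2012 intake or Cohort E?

Cohort E

Standard weights: 0.16, 0.25, 0.47, 0.02, 0.07, 0.03.
The 2012 intake: 0.1600×12.65 + 0.2500×150.45 + 0.4700×239.24 + 0.0200×216.13 + 0.0700×149.31 + 0.0300×11.95 = 167.2121 per 1000.
Cohort E: 0.1600×14.76 + 0.2500×162.96 + 0.4700×294.19 + 0.0200×175.60 + 0.0700×199.13 + 0.0300×10.14 = 199.1262 per 1000.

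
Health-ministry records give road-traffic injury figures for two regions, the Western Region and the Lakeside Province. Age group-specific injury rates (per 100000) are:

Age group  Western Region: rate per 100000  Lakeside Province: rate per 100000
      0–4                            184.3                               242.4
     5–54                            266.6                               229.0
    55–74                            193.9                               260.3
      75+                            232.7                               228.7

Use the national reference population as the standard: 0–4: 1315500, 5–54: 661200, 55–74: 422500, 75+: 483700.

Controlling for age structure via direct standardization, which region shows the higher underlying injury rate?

Standard total = 2882900; weights = 0.4563, 0.2294, 0.1466, 0.1678.
The Western Region: 0.4563×184.3 + 0.2294×266.6 + 0.1466×193.9 + 0.1678×232.7 = 212.7033 per 100000.
The Lakeside Province: 0.4563×242.4 + 0.2294×229.0 + 0.1466×260.3 + 0.1678×228.7 = 239.6514 per 100000.

Lakeside Province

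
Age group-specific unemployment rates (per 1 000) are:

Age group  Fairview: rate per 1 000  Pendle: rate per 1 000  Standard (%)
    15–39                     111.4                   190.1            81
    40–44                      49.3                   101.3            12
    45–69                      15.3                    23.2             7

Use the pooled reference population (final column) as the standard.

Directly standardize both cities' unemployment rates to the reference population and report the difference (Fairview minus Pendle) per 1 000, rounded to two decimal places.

-70.54

Standard weights: 0.81, 0.12, 0.07.
Fairview: 0.8100×111.4 + 0.1200×49.3 + 0.0700×15.3 = 97.2210 per 1 000.
Pendle: 0.8100×190.1 + 0.1200×101.3 + 0.0700×23.2 = 167.7610 per 1 000.
Difference = 97.2210 − 167.7610 = -70.5400.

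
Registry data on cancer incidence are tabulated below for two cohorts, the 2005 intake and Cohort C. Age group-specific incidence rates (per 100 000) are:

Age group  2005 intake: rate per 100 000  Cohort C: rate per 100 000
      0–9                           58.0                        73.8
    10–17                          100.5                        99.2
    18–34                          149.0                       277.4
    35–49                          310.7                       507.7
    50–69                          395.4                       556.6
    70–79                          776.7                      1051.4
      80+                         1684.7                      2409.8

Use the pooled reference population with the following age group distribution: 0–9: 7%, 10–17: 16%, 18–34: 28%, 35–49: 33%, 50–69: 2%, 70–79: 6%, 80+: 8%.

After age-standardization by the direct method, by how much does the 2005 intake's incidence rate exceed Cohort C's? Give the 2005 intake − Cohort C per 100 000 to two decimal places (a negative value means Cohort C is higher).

Standard weights: 0.07, 0.16, 0.28, 0.33, 0.02, 0.06, 0.08.
The 2005 intake: 0.0700×58.0 + 0.1600×100.5 + 0.2800×149.0 + 0.3300×310.7 + 0.0200×395.4 + 0.0600×776.7 + 0.0800×1684.7 = 353.6770 per 100 000.
Cohort C: 0.0700×73.8 + 0.1600×99.2 + 0.2800×277.4 + 0.3300×507.7 + 0.0200×556.6 + 0.0600×1051.4 + 0.0800×2409.8 = 533.2510 per 100 000.
Difference = 353.6770 − 533.2510 = -179.5740.

-179.57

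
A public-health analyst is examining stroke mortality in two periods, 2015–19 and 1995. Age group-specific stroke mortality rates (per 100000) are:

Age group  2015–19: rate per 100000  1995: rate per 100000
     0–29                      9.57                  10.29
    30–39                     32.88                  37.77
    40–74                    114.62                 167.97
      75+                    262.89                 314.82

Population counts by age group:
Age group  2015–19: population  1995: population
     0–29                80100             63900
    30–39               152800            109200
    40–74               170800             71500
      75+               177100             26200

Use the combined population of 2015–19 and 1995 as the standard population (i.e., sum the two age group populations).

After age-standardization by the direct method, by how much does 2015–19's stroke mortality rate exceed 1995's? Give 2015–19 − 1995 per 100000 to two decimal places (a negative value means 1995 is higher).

-29.20

Combined standard total = 851600; weights = 0.1691, 0.3077, 0.2845, 0.2387.
2015–19: 0.1691×9.57 + 0.3077×32.88 + 0.2845×114.62 + 0.2387×262.89 = 107.1050 per 100000.
1995: 0.1691×10.29 + 0.3077×37.77 + 0.2845×167.97 + 0.2387×314.82 = 136.3076 per 100000.
Difference = 107.1050 − 136.3076 = -29.2026.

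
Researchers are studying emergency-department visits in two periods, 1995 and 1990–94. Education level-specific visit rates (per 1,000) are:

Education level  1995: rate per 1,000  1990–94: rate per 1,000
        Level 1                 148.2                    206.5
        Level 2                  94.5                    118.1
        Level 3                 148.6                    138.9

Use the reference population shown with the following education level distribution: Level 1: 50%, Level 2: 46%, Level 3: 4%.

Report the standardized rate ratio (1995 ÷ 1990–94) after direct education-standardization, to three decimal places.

0.757

Standard weights: 0.50, 0.46, 0.04.
1995: 0.5000×148.2 + 0.4600×94.5 + 0.0400×148.6 = 123.5140 per 1,000.
1990–94: 0.5000×206.5 + 0.4600×118.1 + 0.0400×138.9 = 163.1320 per 1,000.
Ratio = 123.5140 ÷ 163.1320 = 0.75714.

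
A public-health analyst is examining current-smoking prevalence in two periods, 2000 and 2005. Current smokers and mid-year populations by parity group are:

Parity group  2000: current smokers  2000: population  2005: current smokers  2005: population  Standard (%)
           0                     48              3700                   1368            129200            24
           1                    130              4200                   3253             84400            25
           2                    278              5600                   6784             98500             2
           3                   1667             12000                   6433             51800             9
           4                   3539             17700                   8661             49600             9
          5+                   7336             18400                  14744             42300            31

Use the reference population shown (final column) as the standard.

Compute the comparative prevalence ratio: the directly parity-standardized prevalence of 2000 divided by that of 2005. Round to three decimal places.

1.117

Parity-specific rates per 1000 for 2000: 12.973, 30.952, 49.643, 138.917, 199.944, 398.696.
For 2005: 10.588, 38.543, 68.873, 124.189, 174.617, 348.558.
Standard weights: 0.24, 0.25, 0.02, 0.09, 0.09, 0.31.
2000: 0.2400×12.973 + 0.2500×30.952 + 0.0200×49.643 + 0.0900×138.917 + 0.0900×199.944 + 0.3100×398.696 = 165.9375 per 1000.
2005: 0.2400×10.588 + 0.2500×38.543 + 0.0200×68.873 + 0.0900×124.189 + 0.0900×174.617 + 0.3100×348.558 = 148.4998 per 1000.
Ratio = 165.9375 ÷ 148.4998 = 1.11743.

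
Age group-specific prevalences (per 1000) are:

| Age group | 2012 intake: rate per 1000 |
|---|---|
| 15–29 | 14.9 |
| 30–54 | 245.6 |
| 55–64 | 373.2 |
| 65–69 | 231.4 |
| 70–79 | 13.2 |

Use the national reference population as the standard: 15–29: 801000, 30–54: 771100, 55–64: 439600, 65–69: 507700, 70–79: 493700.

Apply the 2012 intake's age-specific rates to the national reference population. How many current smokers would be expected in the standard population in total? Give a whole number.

489374

Expected current smokers = Σ (standard pop × age-specific rate ÷ 1000)
= 801000×14.9/1000 + 771100×245.6/1000 + 439600×373.2/1000 + 507700×231.4/1000 + 493700×13.2/1000
= 11934.90 + 189382.16 + 164058.72 + 117481.78 + 6516.84 = 489374.40.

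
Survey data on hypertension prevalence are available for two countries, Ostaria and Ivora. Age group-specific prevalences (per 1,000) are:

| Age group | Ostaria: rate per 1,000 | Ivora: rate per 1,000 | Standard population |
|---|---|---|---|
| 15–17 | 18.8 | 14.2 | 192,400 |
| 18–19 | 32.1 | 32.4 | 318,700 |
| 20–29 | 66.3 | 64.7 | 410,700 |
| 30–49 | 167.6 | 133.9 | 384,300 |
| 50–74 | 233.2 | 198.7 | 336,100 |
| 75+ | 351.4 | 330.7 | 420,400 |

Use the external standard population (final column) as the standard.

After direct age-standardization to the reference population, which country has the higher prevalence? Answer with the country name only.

Standard total = 2,062,600; weights = 0.0933, 0.1545, 0.1991, 0.1863, 0.1629, 0.2038.
Ostaria: 0.0933×18.8 + 0.1545×32.1 + 0.1991×66.3 + 0.1863×167.6 + 0.1629×233.2 + 0.2038×351.4 = 160.7644 per 1,000.
Ivora: 0.0933×14.2 + 0.1545×32.4 + 0.1991×64.7 + 0.1863×133.9 + 0.1629×198.7 + 0.2038×330.7 = 143.9433 per 1,000.

Ostaria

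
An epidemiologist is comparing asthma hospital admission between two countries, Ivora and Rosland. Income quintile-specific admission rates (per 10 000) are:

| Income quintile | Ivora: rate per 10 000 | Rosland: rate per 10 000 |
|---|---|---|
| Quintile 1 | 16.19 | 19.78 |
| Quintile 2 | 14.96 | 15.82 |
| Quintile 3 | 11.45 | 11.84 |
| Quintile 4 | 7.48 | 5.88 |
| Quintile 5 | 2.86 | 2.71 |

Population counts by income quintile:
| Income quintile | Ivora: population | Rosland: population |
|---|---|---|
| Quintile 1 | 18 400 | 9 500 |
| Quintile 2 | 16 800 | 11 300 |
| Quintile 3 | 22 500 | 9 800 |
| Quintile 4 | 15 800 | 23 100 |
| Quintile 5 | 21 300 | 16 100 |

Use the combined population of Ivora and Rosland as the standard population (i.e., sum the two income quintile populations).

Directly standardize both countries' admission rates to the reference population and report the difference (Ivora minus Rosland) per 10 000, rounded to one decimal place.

Combined standard total = 164 600; weights = 0.1695, 0.1707, 0.1962, 0.2363, 0.2272.
Ivora: 0.1695×16.19 + 0.1707×14.96 + 0.1962×11.45 + 0.2363×7.48 + 0.2272×2.86 = 9.9626 per 10 000.
Rosland: 0.1695×19.78 + 0.1707×15.82 + 0.1962×11.84 + 0.2363×5.88 + 0.2272×2.71 = 10.3823 per 10 000.
Difference = 9.9626 − 10.3823 = -0.4196.

-0.4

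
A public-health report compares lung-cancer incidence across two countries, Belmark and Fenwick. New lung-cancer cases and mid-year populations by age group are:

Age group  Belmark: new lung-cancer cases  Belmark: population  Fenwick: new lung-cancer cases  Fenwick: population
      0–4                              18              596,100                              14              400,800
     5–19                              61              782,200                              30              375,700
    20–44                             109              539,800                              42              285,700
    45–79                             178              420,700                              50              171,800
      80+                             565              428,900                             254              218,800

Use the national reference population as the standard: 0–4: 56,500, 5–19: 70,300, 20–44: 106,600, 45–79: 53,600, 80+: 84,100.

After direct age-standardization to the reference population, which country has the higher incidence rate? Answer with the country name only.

Belmark

Age-specific rates per 100,000 for Belmark: 3.02, 7.80, 20.19, 42.31, 131.73.
For Fenwick: 3.49, 7.99, 14.70, 29.10, 116.09.
Standard total = 371,100; weights = 0.1523, 0.1894, 0.2873, 0.1444, 0.2266.
Belmark: 0.1523×3.02 + 0.1894×7.80 + 0.2873×20.19 + 0.1444×42.31 + 0.2266×131.73 = 43.7023 per 100,000.
Fenwick: 0.1523×3.49 + 0.1894×7.99 + 0.2873×14.70 + 0.1444×29.10 + 0.2266×116.09 = 36.7791 per 100,000.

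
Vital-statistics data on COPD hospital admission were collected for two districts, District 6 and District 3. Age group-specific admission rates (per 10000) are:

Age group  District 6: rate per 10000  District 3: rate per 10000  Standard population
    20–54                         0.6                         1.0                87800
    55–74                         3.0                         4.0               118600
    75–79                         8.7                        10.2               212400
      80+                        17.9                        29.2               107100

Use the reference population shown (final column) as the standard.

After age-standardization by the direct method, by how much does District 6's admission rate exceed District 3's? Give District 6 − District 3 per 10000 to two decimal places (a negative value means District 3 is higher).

-3.20

Standard total = 525900; weights = 0.1670, 0.2255, 0.4039, 0.2037.
District 6: 0.1670×0.6 + 0.2255×3.0 + 0.4039×8.7 + 0.2037×17.9 = 7.9358 per 10000.
District 3: 0.1670×1.0 + 0.2255×4.0 + 0.4039×10.2 + 0.2037×29.2 = 11.1352 per 10000.
Difference = 7.9358 − 11.1352 = -3.1994.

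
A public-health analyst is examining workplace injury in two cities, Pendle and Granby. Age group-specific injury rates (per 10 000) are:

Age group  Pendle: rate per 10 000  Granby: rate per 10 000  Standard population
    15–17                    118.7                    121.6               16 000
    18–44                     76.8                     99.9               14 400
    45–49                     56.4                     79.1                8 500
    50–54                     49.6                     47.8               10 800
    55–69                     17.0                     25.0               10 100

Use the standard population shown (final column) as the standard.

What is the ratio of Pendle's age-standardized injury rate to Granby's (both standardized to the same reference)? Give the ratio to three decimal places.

Standard total = 59 800; weights = 0.2676, 0.2408, 0.1421, 0.1806, 0.1689.
Pendle: 0.2676×118.7 + 0.2408×76.8 + 0.1421×56.4 + 0.1806×49.6 + 0.1689×17.0 = 70.0987 per 10 000.
Granby: 0.2676×121.6 + 0.2408×99.9 + 0.1421×79.1 + 0.1806×47.8 + 0.1689×25.0 = 80.6898 per 10 000.
Ratio = 70.0987 ÷ 80.6898 = 0.86874.

0.869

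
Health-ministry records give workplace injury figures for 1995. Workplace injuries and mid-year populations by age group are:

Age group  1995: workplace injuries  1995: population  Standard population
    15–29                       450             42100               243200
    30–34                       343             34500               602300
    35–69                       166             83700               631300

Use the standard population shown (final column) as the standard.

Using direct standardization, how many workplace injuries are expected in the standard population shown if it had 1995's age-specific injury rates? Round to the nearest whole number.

Age-specific rates per 10000 for 1995: 106.89, 99.42, 19.83.
Expected workplace injuries = Σ (standard pop × age-specific rate ÷ 10000)
= 243200×106.89/10000 + 602300×99.42/10000 + 631300×19.83/10000
= 2599.52 + 5988.08 + 1252.04 = 9839.65.

9840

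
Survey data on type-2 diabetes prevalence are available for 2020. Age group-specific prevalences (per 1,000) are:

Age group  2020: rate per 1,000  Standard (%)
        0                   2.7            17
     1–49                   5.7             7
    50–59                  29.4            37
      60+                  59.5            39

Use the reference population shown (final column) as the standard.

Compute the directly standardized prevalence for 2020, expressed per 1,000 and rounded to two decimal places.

Standard weights: 0.17, 0.07, 0.37, 0.39.
Standardized rate: 0.1700×2.7 + 0.0700×5.7 + 0.3700×29.4 + 0.3900×59.5 = 34.9410 per 1,000.

34.94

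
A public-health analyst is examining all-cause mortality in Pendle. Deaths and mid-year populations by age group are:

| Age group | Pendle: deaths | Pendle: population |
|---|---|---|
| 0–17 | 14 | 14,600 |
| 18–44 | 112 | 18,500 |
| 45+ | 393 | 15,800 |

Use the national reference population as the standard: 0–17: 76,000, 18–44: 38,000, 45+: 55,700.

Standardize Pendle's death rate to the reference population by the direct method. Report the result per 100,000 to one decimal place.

Age-specific rates per 100,000 for Pendle: 95.89, 605.41, 2487.34.
Standard total = 169,700; weights = 0.4478, 0.2239, 0.3282.
Standardized rate: 0.4478×95.89 + 0.2239×605.41 + 0.3282×2487.34 = 994.9205 per 100,000.

994.9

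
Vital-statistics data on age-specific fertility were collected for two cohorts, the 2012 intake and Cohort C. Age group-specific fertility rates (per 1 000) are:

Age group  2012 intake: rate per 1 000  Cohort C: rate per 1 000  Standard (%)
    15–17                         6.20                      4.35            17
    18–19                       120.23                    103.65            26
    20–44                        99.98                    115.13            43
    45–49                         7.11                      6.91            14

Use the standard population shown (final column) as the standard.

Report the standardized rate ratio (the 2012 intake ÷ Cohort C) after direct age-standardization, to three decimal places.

Standard weights: 0.17, 0.26, 0.43, 0.14.
The 2012 intake: 0.1700×6.20 + 0.2600×120.23 + 0.4300×99.98 + 0.1400×7.11 = 76.3006 per 1 000.
Cohort C: 0.1700×4.35 + 0.2600×103.65 + 0.4300×115.13 + 0.1400×6.91 = 78.1618 per 1 000.
Ratio = 76.3006 ÷ 78.1618 = 0.97619.

0.976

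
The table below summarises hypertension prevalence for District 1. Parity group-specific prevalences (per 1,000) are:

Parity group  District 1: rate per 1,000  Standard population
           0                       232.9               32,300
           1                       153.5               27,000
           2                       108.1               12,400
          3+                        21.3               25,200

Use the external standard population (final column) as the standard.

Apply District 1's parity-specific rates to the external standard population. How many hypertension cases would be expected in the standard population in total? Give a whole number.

Expected hypertension cases = Σ (standard pop × parity-specific rate ÷ 1,000)
= 32,300×232.9/1,000 + 27,000×153.5/1,000 + 12,400×108.1/1,000 + 25,200×21.3/1,000
= 7522.67 + 4144.50 + 1340.44 + 536.76 = 13544.37.

13544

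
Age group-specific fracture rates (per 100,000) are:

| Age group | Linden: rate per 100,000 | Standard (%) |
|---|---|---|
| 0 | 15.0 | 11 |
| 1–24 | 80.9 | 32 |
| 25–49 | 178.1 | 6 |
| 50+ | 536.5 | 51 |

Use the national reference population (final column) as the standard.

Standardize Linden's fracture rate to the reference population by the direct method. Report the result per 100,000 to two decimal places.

Standard weights: 0.11, 0.32, 0.06, 0.51.
Standardized rate: 0.1100×15.0 + 0.3200×80.9 + 0.0600×178.1 + 0.5100×536.5 = 311.8390 per 100,000.

311.84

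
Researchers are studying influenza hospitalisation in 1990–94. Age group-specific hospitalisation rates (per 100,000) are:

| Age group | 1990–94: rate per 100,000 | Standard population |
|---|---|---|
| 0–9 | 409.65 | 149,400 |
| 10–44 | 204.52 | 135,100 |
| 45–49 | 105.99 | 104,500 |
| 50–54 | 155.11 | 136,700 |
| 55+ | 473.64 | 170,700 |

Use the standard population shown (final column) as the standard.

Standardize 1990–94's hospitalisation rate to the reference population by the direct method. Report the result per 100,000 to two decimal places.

290.01

Standard total = 696,400; weights = 0.2145, 0.1940, 0.1501, 0.1963, 0.2451.
Standardized rate: 0.2145×409.65 + 0.1940×204.52 + 0.1501×105.99 + 0.1963×155.11 + 0.2451×473.64 = 290.0089 per 100,000.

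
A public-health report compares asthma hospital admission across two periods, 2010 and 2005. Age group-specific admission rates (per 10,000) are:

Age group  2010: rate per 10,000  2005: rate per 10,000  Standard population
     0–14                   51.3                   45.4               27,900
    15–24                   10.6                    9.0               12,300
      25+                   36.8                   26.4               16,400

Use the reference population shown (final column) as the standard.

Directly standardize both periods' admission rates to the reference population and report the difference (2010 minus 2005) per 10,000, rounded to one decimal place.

Standard total = 56,600; weights = 0.4929, 0.2173, 0.2898.
2010: 0.4929×51.3 + 0.2173×10.6 + 0.2898×36.8 = 38.2539 per 10,000.
2005: 0.4929×45.4 + 0.2173×9.0 + 0.2898×26.4 = 31.9845 per 10,000.
Difference = 38.2539 − 31.9845 = 6.2694.

6.3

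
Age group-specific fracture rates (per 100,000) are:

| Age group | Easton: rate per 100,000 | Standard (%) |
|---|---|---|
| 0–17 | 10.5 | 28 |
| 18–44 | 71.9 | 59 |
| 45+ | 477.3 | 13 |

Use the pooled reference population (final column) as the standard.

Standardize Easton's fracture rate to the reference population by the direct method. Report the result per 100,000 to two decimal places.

107.41

Standard weights: 0.28, 0.59, 0.13.
Standardized rate: 0.2800×10.5 + 0.5900×71.9 + 0.1300×477.3 = 107.4100 per 100,000.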